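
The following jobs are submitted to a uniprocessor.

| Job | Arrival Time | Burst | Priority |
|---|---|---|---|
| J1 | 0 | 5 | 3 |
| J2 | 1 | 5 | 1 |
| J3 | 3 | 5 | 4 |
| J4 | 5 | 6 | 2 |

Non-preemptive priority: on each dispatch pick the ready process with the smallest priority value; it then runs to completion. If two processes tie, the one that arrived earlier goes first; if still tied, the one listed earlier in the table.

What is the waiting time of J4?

5

Schedule: | J1 0-5 | J2 5-10 | J4 10-16 | J3 16-21 |
Completion: J1=5  J2=10  J3=21  J4=16
Turnaround (C−A): J1=5  J2=9  J3=18  J4=11
Waiting(J4) = turnaround − burst = 11 − 6 = 5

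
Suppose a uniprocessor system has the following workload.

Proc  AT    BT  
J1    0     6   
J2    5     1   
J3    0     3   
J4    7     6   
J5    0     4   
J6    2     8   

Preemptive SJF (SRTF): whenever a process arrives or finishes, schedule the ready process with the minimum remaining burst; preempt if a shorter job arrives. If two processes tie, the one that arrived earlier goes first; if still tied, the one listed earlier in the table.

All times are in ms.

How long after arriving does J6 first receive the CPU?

Gantt: | J3 0-3 | J5 3-5 | J2 5-6 | J5 6-8 | J1 8-14 | J4 14-20 | J6 20-28 |
Completion: J1=14  J2=6  J3=3  J4=20  J5=8  J6=28
Response(J6) = first start − arrival = 20 − 2 = 18

18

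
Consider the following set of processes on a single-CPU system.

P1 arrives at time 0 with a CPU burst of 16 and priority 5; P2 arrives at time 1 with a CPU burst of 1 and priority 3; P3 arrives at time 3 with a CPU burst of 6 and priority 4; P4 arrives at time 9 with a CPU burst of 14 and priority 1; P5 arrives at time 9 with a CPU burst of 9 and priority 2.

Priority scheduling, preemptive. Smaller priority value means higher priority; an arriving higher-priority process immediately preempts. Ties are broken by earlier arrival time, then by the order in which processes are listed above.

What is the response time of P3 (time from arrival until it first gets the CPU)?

0

Gantt: | P1 0-1 | P2 1-2 | P1 2-3 | P3 3-9 | P4 9-23 | P5 23-32 | P1 32-46 |
Completion: P1=46  P2=2  P3=9  P4=23  P5=32
Turnaround (C−A): P1=46  P2=1  P3=6  P4=14  P5=23
Response(P3) = first start − arrival = 3 − 3 = 0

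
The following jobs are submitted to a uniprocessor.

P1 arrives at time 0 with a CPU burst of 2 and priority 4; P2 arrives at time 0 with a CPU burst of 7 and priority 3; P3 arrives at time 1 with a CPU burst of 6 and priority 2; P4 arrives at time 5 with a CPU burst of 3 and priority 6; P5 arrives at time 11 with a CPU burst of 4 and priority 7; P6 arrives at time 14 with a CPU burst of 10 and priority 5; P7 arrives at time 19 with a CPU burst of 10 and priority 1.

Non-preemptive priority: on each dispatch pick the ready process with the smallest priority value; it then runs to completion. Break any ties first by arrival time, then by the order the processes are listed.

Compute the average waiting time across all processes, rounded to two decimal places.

Timeline: | P2 0-7 | P3 7-13 | P1 13-15 | P6 15-25 | P7 25-35 | P4 35-38 | P5 38-42 |
Completion: P1=15  P2=7  P3=13  P4=38  P5=42  P6=25  P7=35
Turnaround (C−A): P1=15  P2=7  P3=12  P4=33  P5=31  P6=11  P7=16
Waiting times: P1=13, P2=0, P3=6, P4=30, P5=27, P6=1, P7=6
Average waiting = (13+0+6+30+27+1+6) / 7 = 83/7 = 11.86

11.86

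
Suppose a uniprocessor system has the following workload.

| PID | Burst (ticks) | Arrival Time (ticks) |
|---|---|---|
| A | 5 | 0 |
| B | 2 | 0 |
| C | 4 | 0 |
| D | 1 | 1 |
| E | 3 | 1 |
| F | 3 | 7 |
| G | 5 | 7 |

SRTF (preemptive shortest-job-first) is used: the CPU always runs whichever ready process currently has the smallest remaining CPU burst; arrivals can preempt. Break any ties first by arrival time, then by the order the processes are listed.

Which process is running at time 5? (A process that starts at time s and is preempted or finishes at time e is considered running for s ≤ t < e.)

Schedule: | B 0-2 | D 2-3 | E 3-6 | C 6-10 | F 10-13 | A 13-18 | G 18-23 |
Completion: A=18  B=2  C=10  D=3  E=6  F=13  G=23

E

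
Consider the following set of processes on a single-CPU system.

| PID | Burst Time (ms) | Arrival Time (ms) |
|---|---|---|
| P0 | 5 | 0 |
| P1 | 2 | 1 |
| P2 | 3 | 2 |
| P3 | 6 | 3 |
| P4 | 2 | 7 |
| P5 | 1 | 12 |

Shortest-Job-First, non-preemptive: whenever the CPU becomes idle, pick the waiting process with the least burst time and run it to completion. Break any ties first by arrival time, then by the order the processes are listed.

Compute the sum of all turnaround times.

40

Timeline: | P0 0-5 | P1 5-7 | P4 7-9 | P2 9-12 | P5 12-13 | P3 13-19 |
Completion: P0=5  P1=7  P2=12  P3=19  P4=9  P5=13
Turnaround = completion − arrival: P0=5, P1=6, P2=10, P3=16, P4=2, P5=1
Total turnaround = 5 + 6 + 10 + 16 + 2 + 1 = 40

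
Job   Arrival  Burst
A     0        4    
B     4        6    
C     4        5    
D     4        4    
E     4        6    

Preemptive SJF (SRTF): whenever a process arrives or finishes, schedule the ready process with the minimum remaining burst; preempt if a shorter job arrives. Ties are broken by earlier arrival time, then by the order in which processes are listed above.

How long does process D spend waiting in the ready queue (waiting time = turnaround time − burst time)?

0

Timeline: | A 0-4 | D 4-8 | C 8-13 | B 13-19 | E 19-25 |
Completion: A=4  B=19  C=13  D=8  E=25
Turnaround (C−A): A=4  B=15  C=9  D=4  E=21
Waiting(D) = turnaround − burst = 4 − 4 = 0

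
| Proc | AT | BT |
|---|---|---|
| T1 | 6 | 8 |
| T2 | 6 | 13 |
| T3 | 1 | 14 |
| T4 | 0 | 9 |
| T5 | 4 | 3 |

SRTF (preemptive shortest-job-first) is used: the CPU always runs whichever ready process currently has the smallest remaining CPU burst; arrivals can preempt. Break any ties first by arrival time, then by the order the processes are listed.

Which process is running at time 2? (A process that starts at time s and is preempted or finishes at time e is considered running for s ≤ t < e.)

Gantt: | T4 0-4 | T5 4-7 | T4 7-12 | T1 12-20 | T2 20-33 | T3 33-47 |
Completion: T1=20  T2=33  T3=47  T4=12  T5=7

T4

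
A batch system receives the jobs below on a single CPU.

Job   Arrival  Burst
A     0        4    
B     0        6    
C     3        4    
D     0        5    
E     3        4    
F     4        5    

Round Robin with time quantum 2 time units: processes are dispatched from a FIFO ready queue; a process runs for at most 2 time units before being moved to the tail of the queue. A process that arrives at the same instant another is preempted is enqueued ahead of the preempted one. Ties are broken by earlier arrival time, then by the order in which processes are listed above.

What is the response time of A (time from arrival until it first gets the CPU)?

Gantt: | A 0-2 | B 2-4 | D 4-6 | A 6-8 | C 8-10 | E 10-12 | F 12-14 | B 14-16 | D 16-18 | C 18-20 | E 20-22 | F 22-24 | B 24-26 | D 26-27 | F 27-28 |
Completion: A=8  B=26  C=20  D=27  E=22  F=28
Response(A) = first start − arrival = 0 − 0 = 0

0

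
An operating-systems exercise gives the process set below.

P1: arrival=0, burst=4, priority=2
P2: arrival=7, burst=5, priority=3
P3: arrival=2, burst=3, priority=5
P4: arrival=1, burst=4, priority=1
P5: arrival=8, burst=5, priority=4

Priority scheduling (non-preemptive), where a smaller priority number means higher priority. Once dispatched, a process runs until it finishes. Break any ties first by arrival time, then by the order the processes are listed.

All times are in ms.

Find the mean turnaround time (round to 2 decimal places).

Schedule: | P1 0-4 | P4 4-8 | P2 8-13 | P5 13-18 | P3 18-21 |
Completion: P1=4  P2=13  P3=21  P4=8  P5=18
Turnaround times: P1=4, P2=6, P3=19, P4=7, P5=10
Average turnaround = (4+6+19+7+10) / 5 = 46/5 = 9.20

9.20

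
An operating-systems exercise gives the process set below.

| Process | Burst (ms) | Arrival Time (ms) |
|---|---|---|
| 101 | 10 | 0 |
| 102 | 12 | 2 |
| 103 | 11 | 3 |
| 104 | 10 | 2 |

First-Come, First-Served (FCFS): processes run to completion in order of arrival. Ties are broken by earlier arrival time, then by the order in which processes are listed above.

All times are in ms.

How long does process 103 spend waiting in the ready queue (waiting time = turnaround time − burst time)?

Timeline: | 101 0-10 | 102 10-22 | 104 22-32 | 103 32-43 |
Completion: 101=10  102=22  103=43  104=32
Turnaround (C−A): 101=10  102=20  103=40  104=30
Waiting(103) = turnaround − burst = 40 − 11 = 29

29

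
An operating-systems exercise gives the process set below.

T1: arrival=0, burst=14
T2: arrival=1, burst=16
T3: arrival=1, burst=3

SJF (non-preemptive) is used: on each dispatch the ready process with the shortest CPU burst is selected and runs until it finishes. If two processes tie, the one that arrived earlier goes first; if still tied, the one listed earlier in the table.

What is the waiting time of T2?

16

Gantt: | T1 0-14 | T3 14-17 | T2 17-33 |
Completion: T1=14  T2=33  T3=17
Turnaround (C−A): T1=14  T2=32  T3=16
Waiting(T2) = turnaround − burst = 32 − 16 = 16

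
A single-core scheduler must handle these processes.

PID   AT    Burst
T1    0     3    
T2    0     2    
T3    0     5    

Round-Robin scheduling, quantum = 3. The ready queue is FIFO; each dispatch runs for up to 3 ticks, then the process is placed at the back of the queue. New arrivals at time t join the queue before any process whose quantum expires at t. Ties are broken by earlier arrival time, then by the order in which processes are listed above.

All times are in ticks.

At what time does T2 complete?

5

Gantt: | T1 0-3 | T2 3-5 | T3 5-10 |
Completion: T1=3  T2=5  T3=10
Turnaround (C−A): T1=3  T2=5  T3=10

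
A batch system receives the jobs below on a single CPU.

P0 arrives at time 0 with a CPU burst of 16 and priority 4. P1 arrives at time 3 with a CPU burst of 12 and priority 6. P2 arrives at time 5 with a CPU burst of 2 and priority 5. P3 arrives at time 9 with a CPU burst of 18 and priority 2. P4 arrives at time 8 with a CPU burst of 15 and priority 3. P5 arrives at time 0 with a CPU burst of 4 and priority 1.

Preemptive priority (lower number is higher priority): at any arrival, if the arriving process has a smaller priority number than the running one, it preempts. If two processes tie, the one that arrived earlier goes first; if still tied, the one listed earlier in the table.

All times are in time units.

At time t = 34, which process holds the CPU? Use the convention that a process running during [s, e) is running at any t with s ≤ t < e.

Gantt: | P5 0-4 | P0 4-8 | P4 8-9 | P3 9-27 | P4 27-41 | P0 41-53 | P2 53-55 | P1 55-67 |
Completion: P0=53  P1=67  P2=55  P3=27  P4=41  P5=4
Turnaround (C−A): P0=53  P1=64  P2=50  P3=18  P4=33  P5=4

P4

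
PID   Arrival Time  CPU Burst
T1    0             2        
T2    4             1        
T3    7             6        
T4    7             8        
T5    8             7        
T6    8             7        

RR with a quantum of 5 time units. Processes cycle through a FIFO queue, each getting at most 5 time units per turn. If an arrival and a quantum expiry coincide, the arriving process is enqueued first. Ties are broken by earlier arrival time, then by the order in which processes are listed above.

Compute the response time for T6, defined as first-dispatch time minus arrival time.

Gantt: | T1 0-2 | idle 2-4 | T2 4-5 | idle 5-7 | T3 7-12 | T4 12-17 | T5 17-22 | T6 22-27 | T3 27-28 | T4 28-31 | T5 31-33 | T6 33-35 |
Completion: T1=2  T2=5  T3=28  T4=31  T5=33  T6=35
Turnaround (C−A): T1=2  T2=1  T3=21  T4=24  T5=25  T6=27
Response(T6) = first start − arrival = 22 − 8 = 14

14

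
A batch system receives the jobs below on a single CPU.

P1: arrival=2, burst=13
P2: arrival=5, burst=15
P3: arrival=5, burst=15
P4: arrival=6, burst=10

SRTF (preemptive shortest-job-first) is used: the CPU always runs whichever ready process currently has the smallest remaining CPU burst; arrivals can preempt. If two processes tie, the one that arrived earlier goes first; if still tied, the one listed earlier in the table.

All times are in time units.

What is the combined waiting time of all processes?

Schedule: | idle 0-2 | P1 2-15 | P4 15-25 | P2 25-40 | P3 40-55 |
Completion: P1=15  P2=40  P3=55  P4=25
Turnaround (C−A): P1=13  P2=35  P3=50  P4=19
Waiting = turnaround − burst: P1=0, P2=20, P3=35, P4=9
Total waiting = 0 + 20 + 35 + 9 = 64

64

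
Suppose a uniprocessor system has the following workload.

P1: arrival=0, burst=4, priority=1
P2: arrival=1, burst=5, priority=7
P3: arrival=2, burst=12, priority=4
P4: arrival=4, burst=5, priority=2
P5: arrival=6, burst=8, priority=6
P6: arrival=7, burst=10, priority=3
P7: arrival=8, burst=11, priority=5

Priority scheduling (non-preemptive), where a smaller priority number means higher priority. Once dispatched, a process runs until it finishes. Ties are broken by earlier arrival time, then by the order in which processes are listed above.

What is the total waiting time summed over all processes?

127

Gantt: | P1 0-4 | P4 4-9 | P6 9-19 | P3 19-31 | P7 31-42 | P5 42-50 | P2 50-55 |
Completion: P1=4  P2=55  P3=31  P4=9  P5=50  P6=19  P7=42
Waiting = turnaround − burst: P1=0, P2=49, P3=17, P4=0, P5=36, P6=2, P7=23
Total waiting = 0 + 49 + 17 + 0 + 36 + 2 + 23 = 127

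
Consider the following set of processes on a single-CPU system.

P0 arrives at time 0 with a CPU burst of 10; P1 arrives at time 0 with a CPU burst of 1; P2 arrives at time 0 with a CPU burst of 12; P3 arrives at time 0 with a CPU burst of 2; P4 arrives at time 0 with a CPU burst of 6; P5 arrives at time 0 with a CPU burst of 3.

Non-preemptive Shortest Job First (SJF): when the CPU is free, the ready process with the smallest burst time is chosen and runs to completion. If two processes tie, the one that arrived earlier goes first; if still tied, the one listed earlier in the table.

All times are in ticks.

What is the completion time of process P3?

3

Schedule: | P1 0-1 | P3 1-3 | P5 3-6 | P4 6-12 | P0 12-22 | P2 22-34 |
Completion: P0=22  P1=1  P2=34  P3=3  P4=12  P5=6
Turnaround (C−A): P0=22  P1=1  P2=34  P3=3  P4=12  P5=6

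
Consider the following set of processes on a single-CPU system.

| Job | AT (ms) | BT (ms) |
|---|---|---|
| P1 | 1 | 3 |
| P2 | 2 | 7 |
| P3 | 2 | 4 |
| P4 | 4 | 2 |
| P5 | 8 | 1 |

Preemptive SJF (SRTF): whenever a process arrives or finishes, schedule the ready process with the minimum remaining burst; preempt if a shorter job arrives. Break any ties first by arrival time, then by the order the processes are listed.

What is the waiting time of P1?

Gantt: | idle 0-1 | P1 1-4 | P4 4-6 | P3 6-8 | P5 8-9 | P3 9-11 | P2 11-18 |
Completion: P1=4  P2=18  P3=11  P4=6  P5=9
Turnaround (C−A): P1=3  P2=16  P3=9  P4=2  P5=1
Waiting(P1) = turnaround − burst = 3 − 3 = 0

0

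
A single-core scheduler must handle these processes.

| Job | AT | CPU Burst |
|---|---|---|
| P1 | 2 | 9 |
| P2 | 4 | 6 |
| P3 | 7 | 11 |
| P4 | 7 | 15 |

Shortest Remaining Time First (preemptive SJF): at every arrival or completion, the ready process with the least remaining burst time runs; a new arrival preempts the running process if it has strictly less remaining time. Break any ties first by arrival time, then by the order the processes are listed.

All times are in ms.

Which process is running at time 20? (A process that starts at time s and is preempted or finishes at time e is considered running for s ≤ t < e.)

P3

Gantt: | idle 0-2 | P1 2-4 | P2 4-10 | P1 10-17 | P3 17-28 | P4 28-43 |
Completion: P1=17  P2=10  P3=28  P4=43
Turnaround (C−A): P1=15  P2=6  P3=21  P4=36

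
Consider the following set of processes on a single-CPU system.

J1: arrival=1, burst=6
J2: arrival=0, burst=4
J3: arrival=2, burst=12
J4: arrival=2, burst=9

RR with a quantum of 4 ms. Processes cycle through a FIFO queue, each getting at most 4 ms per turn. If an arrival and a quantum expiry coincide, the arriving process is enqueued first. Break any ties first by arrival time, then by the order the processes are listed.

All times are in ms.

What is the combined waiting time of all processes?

Schedule: | J2 0-4 | J1 4-8 | J3 8-12 | J4 12-16 | J1 16-18 | J3 18-22 | J4 22-26 | J3 26-30 | J4 30-31 |
Completion: J1=18  J2=4  J3=30  J4=31
Waiting = turnaround − burst: J1=11, J2=0, J3=16, J4=20
Total waiting = 11 + 0 + 16 + 20 = 47

47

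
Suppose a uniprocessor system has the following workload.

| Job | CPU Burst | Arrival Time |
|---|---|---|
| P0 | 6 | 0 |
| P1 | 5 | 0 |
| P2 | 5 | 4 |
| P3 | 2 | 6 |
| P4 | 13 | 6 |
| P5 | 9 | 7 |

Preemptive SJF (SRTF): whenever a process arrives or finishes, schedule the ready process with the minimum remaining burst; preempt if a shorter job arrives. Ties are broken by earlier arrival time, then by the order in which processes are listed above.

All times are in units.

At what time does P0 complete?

Timeline: | P1 0-5 | P2 5-6 | P3 6-8 | P2 8-12 | P0 12-18 | P5 18-27 | P4 27-40 |
Completion: P0=18  P1=5  P2=12  P3=8  P4=40  P5=27
Turnaround (C−A): P0=18  P1=5  P2=8  P3=2  P4=34  P5=20

18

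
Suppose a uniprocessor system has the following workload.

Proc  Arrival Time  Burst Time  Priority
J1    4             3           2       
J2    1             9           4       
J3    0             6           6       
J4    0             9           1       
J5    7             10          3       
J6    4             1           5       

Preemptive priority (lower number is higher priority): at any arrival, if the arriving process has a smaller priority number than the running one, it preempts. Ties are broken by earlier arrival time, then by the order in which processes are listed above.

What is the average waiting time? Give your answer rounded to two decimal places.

15.00

Gantt: | J4 0-9 | J1 9-12 | J5 12-22 | J2 22-31 | J6 31-32 | J3 32-38 |
Completion: J1=12  J2=31  J3=38  J4=9  J5=22  J6=32
Turnaround (C−A): J1=8  J2=30  J3=38  J4=9  J5=15  J6=28
Waiting times: J1=5, J2=21, J3=32, J4=0, J5=5, J6=27
Average waiting = (5+21+32+0+5+27) / 6 = 90/6 = 15.00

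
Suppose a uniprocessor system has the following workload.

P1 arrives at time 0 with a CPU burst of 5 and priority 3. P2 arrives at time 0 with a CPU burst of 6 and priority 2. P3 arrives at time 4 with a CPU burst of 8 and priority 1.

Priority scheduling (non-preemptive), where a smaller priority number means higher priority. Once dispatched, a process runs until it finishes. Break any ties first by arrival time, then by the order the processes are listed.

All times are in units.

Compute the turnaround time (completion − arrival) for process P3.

10

Gantt: | P2 0-6 | P3 6-14 | P1 14-19 |
Completion: P1=19  P2=6  P3=14
Turnaround(P3) = completion − arrival = 14 − 4 = 10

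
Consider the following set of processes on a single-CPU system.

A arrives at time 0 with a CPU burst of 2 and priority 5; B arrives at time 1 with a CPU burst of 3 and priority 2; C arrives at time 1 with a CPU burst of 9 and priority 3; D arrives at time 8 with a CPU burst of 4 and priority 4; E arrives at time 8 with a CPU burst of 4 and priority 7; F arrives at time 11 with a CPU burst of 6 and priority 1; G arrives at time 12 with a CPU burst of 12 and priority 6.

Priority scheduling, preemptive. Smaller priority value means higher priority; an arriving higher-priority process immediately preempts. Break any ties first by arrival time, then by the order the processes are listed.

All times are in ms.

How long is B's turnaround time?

3

Schedule: | A 0-1 | B 1-4 | C 4-11 | F 11-17 | C 17-19 | D 19-23 | A 23-24 | G 24-36 | E 36-40 |
Completion: A=24  B=4  C=19  D=23  E=40  F=17  G=36
Turnaround(B) = completion − arrival = 4 − 1 = 3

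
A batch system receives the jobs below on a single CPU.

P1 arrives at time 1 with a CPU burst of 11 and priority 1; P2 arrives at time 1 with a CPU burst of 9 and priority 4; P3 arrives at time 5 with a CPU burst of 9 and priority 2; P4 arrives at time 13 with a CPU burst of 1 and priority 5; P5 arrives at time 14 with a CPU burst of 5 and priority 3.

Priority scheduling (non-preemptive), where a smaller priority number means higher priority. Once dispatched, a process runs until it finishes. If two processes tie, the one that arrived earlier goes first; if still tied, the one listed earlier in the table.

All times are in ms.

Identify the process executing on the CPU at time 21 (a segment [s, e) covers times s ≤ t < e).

P5

Timeline: | idle 0-1 | P1 1-12 | P3 12-21 | P5 21-26 | P2 26-35 | P4 35-36 |
Completion: P1=12  P2=35  P3=21  P4=36  P5=26
Turnaround (C−A): P1=11  P2=34  P3=16  P4=23  P5=12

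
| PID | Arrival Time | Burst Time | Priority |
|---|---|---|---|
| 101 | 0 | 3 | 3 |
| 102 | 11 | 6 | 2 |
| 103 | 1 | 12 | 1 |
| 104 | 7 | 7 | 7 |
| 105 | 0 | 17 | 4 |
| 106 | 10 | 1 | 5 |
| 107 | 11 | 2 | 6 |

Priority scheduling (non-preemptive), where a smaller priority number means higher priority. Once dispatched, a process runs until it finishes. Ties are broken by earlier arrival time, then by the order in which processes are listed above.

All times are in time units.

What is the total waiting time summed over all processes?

117

Gantt: | 101 0-3 | 103 3-15 | 102 15-21 | 105 21-38 | 106 38-39 | 107 39-41 | 104 41-48 |
Completion: 101=3  102=21  103=15  104=48  105=38  106=39  107=41
Turnaround (C−A): 101=3  102=10  103=14  104=41  105=38  106=29  107=30
Waiting = turnaround − burst: 101=0, 102=4, 103=2, 104=34, 105=21, 106=28, 107=28
Total waiting = 0 + 4 + 2 + 34 + 21 + 28 + 28 = 117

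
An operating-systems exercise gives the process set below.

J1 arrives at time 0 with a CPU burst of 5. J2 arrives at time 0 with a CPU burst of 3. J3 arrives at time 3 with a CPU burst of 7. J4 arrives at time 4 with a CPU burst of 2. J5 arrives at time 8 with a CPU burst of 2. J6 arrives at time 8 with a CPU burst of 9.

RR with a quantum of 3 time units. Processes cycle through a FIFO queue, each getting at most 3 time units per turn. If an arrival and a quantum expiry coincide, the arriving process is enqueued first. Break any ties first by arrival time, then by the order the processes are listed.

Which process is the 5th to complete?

Timeline: | J1 0-3 | J2 3-6 | J3 6-9 | J1 9-11 | J4 11-13 | J5 13-15 | J6 15-18 | J3 18-21 | J6 21-24 | J3 24-25 | J6 25-28 |
Completion: J1=11  J2=6  J3=25  J4=13  J5=15  J6=28
Turnaround (C−A): J1=11  J2=6  J3=22  J4=9  J5=7  J6=20
Finish order: J2 → J1 → J4 → J5 → J3 → J6

J3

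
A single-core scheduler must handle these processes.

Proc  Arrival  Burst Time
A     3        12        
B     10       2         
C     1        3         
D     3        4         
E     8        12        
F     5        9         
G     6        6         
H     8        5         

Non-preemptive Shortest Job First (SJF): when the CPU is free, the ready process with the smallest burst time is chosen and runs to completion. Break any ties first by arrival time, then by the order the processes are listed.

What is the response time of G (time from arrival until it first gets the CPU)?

9

Timeline: | idle 0-1 | C 1-4 | D 4-8 | H 8-13 | B 13-15 | G 15-21 | F 21-30 | A 30-42 | E 42-54 |
Completion: A=42  B=15  C=4  D=8  E=54  F=30  G=21  H=13
Response(G) = first start − arrival = 15 − 6 = 9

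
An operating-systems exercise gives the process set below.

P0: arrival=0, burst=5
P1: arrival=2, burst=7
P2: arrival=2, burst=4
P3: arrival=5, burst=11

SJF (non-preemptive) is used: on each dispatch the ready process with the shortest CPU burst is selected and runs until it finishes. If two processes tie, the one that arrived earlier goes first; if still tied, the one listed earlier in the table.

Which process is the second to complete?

Timeline: | P0 0-5 | P2 5-9 | P1 9-16 | P3 16-27 |
Completion: P0=5  P1=16  P2=9  P3=27
Finish order: P0 → P2 → P1 → P3

P2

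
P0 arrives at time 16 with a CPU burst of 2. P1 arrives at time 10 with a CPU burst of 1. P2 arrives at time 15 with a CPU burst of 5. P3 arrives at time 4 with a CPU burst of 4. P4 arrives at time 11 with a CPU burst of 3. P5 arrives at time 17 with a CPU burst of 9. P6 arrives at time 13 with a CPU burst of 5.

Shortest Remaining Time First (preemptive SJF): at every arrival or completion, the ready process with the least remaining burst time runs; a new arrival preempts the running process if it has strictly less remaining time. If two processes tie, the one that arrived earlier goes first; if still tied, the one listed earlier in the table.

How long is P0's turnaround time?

Gantt: | idle 0-4 | P3 4-8 | idle 8-10 | P1 10-11 | P4 11-14 | P6 14-16 | P0 16-18 | P6 18-21 | P2 21-26 | P5 26-35 |
Completion: P0=18  P1=11  P2=26  P3=8  P4=14  P5=35  P6=21
Turnaround(P0) = completion − arrival = 18 − 16 = 2

2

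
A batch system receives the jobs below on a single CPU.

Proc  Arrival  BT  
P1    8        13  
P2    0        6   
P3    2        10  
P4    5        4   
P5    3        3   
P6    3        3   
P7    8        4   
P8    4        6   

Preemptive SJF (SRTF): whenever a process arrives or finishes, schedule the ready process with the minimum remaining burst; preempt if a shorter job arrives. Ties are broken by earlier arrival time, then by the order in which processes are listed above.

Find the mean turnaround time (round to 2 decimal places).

Timeline: | P2 0-6 | P5 6-9 | P6 9-12 | P4 12-16 | P7 16-20 | P8 20-26 | P3 26-36 | P1 36-49 |
Completion: P1=49  P2=6  P3=36  P4=16  P5=9  P6=12  P7=20  P8=26
Turnaround (C−A): P1=41  P2=6  P3=34  P4=11  P5=6  P6=9  P7=12  P8=22
Turnaround times: P1=41, P2=6, P3=34, P4=11, P5=6, P6=9, P7=12, P8=22
Average turnaround = (41+6+34+11+6+9+12+22) / 8 = 141/8 = 17.63

17.63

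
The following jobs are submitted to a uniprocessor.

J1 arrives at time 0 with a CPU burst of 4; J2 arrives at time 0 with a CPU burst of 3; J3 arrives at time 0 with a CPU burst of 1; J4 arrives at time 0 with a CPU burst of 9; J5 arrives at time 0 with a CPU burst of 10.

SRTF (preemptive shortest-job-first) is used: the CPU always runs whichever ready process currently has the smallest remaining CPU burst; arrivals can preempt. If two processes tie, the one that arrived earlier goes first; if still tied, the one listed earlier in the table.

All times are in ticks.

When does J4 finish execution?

17

Timeline: | J3 0-1 | J2 1-4 | J1 4-8 | J4 8-17 | J5 17-27 |
Completion: J1=8  J2=4  J3=1  J4=17  J5=27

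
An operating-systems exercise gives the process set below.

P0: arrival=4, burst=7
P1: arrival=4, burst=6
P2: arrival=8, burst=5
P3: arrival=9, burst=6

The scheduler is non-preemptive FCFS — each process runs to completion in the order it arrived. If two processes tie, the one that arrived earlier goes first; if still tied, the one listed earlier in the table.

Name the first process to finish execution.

P0

Gantt: | idle 0-4 | P0 4-11 | P1 11-17 | P2 17-22 | P3 22-28 |
Completion: P0=11  P1=17  P2=22  P3=28
Finish order: P0 → P1 → P2 → P3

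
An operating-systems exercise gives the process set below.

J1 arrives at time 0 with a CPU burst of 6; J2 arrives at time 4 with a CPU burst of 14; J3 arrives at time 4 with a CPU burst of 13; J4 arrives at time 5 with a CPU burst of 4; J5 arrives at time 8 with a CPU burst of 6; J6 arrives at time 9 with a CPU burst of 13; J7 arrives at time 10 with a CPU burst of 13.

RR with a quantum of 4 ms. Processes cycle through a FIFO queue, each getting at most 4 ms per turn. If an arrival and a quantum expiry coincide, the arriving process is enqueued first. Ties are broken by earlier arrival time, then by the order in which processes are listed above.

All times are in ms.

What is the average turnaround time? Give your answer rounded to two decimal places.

42.00

Gantt: | J1 0-4 | J2 4-8 | J3 8-12 | J1 12-14 | J4 14-18 | J5 18-22 | J2 22-26 | J6 26-30 | J7 30-34 | J3 34-38 | J5 38-40 | J2 40-44 | J6 44-48 | J7 48-52 | J3 52-56 | J2 56-58 | J6 58-62 | J7 62-66 | J3 66-67 | J6 67-68 | J7 68-69 |
Completion: J1=14  J2=58  J3=67  J4=18  J5=40  J6=68  J7=69
Turnaround times: J1=14, J2=54, J3=63, J4=13, J5=32, J6=59, J7=59
Average turnaround = (14+54+63+13+32+59+59) / 7 = 294/7 = 42.00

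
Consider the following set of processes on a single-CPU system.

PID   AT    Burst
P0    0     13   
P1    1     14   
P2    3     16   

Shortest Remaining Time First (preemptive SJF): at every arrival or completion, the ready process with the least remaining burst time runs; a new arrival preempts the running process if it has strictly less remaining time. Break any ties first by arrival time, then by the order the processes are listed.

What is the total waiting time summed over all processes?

36

Gantt: | P0 0-13 | P1 13-27 | P2 27-43 |
Completion: P0=13  P1=27  P2=43
Waiting = turnaround − burst: P0=0, P1=12, P2=24
Total waiting = 0 + 12 + 24 = 36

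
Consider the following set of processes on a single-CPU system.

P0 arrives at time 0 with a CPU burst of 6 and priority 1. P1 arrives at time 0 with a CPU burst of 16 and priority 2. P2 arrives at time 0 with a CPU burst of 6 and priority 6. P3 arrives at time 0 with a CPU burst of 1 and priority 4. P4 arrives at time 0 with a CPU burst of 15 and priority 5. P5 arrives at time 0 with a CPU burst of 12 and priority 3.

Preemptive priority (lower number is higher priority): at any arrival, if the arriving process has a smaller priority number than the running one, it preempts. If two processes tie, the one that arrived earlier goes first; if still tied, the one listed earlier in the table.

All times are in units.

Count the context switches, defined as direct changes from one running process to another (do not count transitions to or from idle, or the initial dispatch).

Gantt: | P0 0-6 | P1 6-22 | P5 22-34 | P3 34-35 | P4 35-50 | P2 50-56 |
Completion: P0=6  P1=22  P2=56  P3=35  P4=50  P5=34
Turnaround (C−A): P0=6  P1=22  P2=56  P3=35  P4=50  P5=34

5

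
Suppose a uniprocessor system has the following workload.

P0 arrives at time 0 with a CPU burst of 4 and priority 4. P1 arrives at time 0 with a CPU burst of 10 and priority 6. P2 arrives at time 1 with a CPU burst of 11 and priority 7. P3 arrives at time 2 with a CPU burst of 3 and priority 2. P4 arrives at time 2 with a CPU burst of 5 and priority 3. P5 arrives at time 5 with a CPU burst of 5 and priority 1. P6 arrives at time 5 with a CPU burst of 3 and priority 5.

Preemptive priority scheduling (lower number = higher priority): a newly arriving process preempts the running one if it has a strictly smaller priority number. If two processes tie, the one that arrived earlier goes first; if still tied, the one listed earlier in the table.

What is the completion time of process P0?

17

Gantt: | P0 0-2 | P3 2-5 | P5 5-10 | P4 10-15 | P0 15-17 | P6 17-20 | P1 20-30 | P2 30-41 |
Completion: P0=17  P1=30  P2=41  P3=5  P4=15  P5=10  P6=20
Turnaround (C−A): P0=17  P1=30  P2=40  P3=3  P4=13  P5=5  P6=15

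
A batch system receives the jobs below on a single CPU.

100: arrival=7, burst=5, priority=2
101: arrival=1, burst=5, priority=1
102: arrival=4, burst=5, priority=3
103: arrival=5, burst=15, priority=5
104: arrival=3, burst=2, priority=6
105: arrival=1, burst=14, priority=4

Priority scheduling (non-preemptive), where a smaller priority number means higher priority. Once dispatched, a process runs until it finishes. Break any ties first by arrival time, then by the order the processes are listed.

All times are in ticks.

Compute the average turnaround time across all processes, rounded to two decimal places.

Schedule: | idle 0-1 | 101 1-6 | 102 6-11 | 100 11-16 | 105 16-30 | 103 30-45 | 104 45-47 |
Completion: 100=16  101=6  102=11  103=45  104=47  105=30
Turnaround (C−A): 100=9  101=5  102=7  103=40  104=44  105=29
Turnaround times: 100=9, 101=5, 102=7, 103=40, 104=44, 105=29
Average turnaround = (9+5+7+40+44+29) / 6 = 134/6 = 22.33

22.33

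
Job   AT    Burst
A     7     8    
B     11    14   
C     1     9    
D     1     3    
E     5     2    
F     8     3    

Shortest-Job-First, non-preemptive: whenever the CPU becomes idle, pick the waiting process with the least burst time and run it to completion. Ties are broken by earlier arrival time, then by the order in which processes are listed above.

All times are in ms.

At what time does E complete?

15

Schedule: | idle 0-1 | D 1-4 | C 4-13 | E 13-15 | F 15-18 | A 18-26 | B 26-40 |
Completion: A=26  B=40  C=13  D=4  E=15  F=18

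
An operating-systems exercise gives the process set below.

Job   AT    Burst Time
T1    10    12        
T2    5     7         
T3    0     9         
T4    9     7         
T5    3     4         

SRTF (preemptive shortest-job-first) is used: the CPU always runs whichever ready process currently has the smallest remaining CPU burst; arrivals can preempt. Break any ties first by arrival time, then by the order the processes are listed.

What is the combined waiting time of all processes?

Gantt: | T3 0-3 | T5 3-7 | T3 7-13 | T2 13-20 | T4 20-27 | T1 27-39 |
Completion: T1=39  T2=20  T3=13  T4=27  T5=7
Waiting = turnaround − burst: T1=17, T2=8, T3=4, T4=11, T5=0
Total waiting = 17 + 8 + 4 + 11 + 0 = 40

40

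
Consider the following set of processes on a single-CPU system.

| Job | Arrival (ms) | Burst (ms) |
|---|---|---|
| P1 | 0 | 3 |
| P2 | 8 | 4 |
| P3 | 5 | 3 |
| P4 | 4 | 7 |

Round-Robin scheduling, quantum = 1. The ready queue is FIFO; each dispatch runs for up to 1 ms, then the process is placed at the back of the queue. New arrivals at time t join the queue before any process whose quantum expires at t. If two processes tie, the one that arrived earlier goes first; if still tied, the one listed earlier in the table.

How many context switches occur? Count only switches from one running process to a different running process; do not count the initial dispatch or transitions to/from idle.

Gantt: | P1 0-3 | idle 3-4 | P4 4-5 | P3 5-6 | P4 6-7 | P3 7-8 | P4 8-9 | P2 9-10 | P3 10-11 | P4 11-12 | P2 12-13 | P4 13-14 | P2 14-15 | P4 15-16 | P2 16-17 | P4 17-18 |
Completion: P1=3  P2=17  P3=11  P4=18

13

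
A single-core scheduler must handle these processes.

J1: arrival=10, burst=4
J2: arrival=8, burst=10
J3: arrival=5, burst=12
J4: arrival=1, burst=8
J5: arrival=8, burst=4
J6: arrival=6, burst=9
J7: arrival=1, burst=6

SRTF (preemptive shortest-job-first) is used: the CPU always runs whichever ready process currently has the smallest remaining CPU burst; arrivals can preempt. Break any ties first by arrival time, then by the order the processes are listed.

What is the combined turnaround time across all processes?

Gantt: | idle 0-1 | J7 1-7 | J4 7-8 | J5 8-12 | J1 12-16 | J4 16-23 | J6 23-32 | J2 32-42 | J3 42-54 |
Completion: J1=16  J2=42  J3=54  J4=23  J5=12  J6=32  J7=7
Turnaround = completion − arrival: J1=6, J2=34, J3=49, J4=22, J5=4, J6=26, J7=6
Total turnaround = 6 + 34 + 49 + 22 + 4 + 26 + 6 = 147

147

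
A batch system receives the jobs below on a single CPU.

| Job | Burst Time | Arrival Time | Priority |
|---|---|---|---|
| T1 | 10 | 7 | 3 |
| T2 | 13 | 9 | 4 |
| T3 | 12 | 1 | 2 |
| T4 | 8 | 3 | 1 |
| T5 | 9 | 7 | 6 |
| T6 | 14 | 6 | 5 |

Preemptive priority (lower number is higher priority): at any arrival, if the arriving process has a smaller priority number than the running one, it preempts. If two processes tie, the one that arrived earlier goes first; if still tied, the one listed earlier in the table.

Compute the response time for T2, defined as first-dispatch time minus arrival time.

Gantt: | idle 0-1 | T3 1-3 | T4 3-11 | T3 11-21 | T1 21-31 | T2 31-44 | T6 44-58 | T5 58-67 |
Completion: T1=31  T2=44  T3=21  T4=11  T5=67  T6=58
Turnaround (C−A): T1=24  T2=35  T3=20  T4=8  T5=60  T6=52
Response(T2) = first start − arrival = 31 − 9 = 22

22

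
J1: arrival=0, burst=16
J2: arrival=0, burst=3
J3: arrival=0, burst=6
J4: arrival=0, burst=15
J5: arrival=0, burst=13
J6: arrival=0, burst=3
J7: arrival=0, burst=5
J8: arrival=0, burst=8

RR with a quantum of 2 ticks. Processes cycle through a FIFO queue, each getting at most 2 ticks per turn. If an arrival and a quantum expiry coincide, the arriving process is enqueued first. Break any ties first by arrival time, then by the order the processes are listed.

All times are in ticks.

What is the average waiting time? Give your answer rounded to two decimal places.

37.63

Schedule: | J1 0-2 | J2 2-4 | J3 4-6 | J4 6-8 | J5 8-10 | J6 10-12 | J7 12-14 | J8 14-16 | J1 16-18 | J2 18-19 | J3 19-21 | J4 21-23 | J5 23-25 | J6 25-26 | J7 26-28 | J8 28-30 | J1 30-32 | J3 32-34 | J4 34-36 | J5 36-38 | J7 38-39 | J8 39-41 | J1 41-43 | J4 43-45 | J5 45-47 | J8 47-49 | J1 49-51 | J4 51-53 | J5 53-55 | J1 55-57 | J4 57-59 | J5 59-61 | J1 61-63 | J4 63-65 | J5 65-66 | J1 66-68 | J4 68-69 |
Completion: J1=68  J2=19  J3=34  J4=69  J5=66  J6=26  J7=39  J8=49
Turnaround (C−A): J1=68  J2=19  J3=34  J4=69  J5=66  J6=26  J7=39  J8=49
Waiting times: J1=52, J2=16, J3=28, J4=54, J5=53, J6=23, J7=34, J8=41
Average waiting = (52+16+28+54+53+23+34+41) / 8 = 301/8 = 37.63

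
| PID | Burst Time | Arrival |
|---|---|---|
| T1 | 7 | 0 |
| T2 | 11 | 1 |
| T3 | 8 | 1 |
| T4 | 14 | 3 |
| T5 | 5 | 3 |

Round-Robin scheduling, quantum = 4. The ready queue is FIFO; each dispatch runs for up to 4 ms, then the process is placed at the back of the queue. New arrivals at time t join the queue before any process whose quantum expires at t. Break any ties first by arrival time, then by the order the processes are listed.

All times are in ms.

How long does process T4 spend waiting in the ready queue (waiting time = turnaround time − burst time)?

28

Schedule: | T1 0-4 | T2 4-8 | T3 8-12 | T4 12-16 | T5 16-20 | T1 20-23 | T2 23-27 | T3 27-31 | T4 31-35 | T5 35-36 | T2 36-39 | T4 39-45 |
Completion: T1=23  T2=39  T3=31  T4=45  T5=36
Turnaround (C−A): T1=23  T2=38  T3=30  T4=42  T5=33
Waiting(T4) = turnaround − burst = 42 − 14 = 28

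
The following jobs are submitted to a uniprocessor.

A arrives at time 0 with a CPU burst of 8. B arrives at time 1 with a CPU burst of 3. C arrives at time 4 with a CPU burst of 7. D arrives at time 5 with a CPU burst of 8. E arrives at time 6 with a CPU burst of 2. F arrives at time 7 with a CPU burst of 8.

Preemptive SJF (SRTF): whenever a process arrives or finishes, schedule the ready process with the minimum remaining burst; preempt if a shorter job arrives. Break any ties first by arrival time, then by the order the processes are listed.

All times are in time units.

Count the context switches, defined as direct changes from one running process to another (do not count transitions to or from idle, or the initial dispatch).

Gantt: | A 0-1 | B 1-4 | A 4-6 | E 6-8 | A 8-13 | C 13-20 | D 20-28 | F 28-36 |
Completion: A=13  B=4  C=20  D=28  E=8  F=36
Turnaround (C−A): A=13  B=3  C=16  D=23  E=2  F=29

7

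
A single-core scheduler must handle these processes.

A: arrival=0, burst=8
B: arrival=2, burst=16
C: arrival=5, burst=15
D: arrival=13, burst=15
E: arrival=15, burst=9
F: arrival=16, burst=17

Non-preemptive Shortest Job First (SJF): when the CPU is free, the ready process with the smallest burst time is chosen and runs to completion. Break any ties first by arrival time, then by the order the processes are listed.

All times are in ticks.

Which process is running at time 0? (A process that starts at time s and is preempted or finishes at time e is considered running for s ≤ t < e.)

A

Timeline: | A 0-8 | C 8-23 | E 23-32 | D 32-47 | B 47-63 | F 63-80 |
Completion: A=8  B=63  C=23  D=47  E=32  F=80
Turnaround (C−A): A=8  B=61  C=18  D=34  E=17  F=64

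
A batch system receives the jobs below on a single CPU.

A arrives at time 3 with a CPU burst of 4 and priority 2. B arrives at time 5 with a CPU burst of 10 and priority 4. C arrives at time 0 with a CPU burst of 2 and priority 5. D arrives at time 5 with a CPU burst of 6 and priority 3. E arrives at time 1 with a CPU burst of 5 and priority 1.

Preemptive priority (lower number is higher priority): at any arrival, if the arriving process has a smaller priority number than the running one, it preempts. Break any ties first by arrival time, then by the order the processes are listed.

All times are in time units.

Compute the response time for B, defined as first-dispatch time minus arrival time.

Gantt: | C 0-1 | E 1-6 | A 6-10 | D 10-16 | B 16-26 | C 26-27 |
Completion: A=10  B=26  C=27  D=16  E=6
Turnaround (C−A): A=7  B=21  C=27  D=11  E=5
Response(B) = first start − arrival = 16 − 5 = 11

11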